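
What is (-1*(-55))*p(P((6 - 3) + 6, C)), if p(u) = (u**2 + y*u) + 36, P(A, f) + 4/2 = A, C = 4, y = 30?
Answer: 16225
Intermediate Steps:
P(A, f) = -2 + A
p(u) = 36 + u**2 + 30*u (p(u) = (u**2 + 30*u) + 36 = 36 + u**2 + 30*u)
(-1*(-55))*p(P((6 - 3) + 6, C)) = (-1*(-55))*(36 + (-2 + ((6 - 3) + 6))**2 + 30*(-2 + ((6 - 3) + 6))) = 55*(36 + (-2 + (3 + 6))**2 + 30*(-2 + (3 + 6))) = 55*(36 + (-2 + 9)**2 + 30*(-2 + 9)) = 55*(36 + 7**2 + 30*7) = 55*(36 + 49 + 210) = 55*295 = 16225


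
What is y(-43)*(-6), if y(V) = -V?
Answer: -258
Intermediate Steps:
y(-43)*(-6) = -1*(-43)*(-6) = 43*(-6) = -258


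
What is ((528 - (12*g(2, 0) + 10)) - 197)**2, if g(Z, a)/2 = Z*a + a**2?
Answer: 103041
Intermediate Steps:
g(Z, a) = 2*a**2 + 2*Z*a (g(Z, a) = 2*(Z*a + a**2) = 2*(a**2 + Z*a) = 2*a**2 + 2*Z*a)
((528 - (12*g(2, 0) + 10)) - 197)**2 = ((528 - (12*(2*0*(2 + 0)) + 10)) - 197)**2 = ((528 - (12*(2*0*2) + 10)) - 197)**2 = ((528 - (12*0 + 10)) - 197)**2 = ((528 - (0 + 10)) - 197)**2 = ((528 - 1*10) - 197)**2 = ((528 - 10) - 197)**2 = (518 - 197)**2 = 321**2 = 103041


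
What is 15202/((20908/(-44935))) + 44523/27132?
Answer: -90847985539/2780764 ≈ -32670.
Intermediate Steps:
15202/((20908/(-44935))) + 44523/27132 = 15202/((20908*(-1/44935))) + 44523*(1/27132) = 15202/(-20908/44935) + 873/532 = 15202*(-44935/20908) + 873/532 = -341550935/10454 + 873/532 = -90847985539/2780764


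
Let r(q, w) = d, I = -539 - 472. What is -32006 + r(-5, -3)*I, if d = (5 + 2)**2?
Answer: -81545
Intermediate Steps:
I = -1011
d = 49 (d = 7**2 = 49)
r(q, w) = 49
-32006 + r(-5, -3)*I = -32006 + 49*(-1011) = -32006 - 49539 = -81545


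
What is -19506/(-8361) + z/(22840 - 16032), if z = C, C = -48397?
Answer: -90616823/18973896 ≈ -4.7759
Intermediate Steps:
z = -48397
-19506/(-8361) + z/(22840 - 16032) = -19506/(-8361) - 48397/(22840 - 16032) = -19506*(-1/8361) - 48397/6808 = 6502/2787 - 48397*1/6808 = 6502/2787 - 48397/6808 = -90616823/18973896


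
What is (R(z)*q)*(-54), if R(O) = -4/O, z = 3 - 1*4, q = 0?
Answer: 0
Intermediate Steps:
z = -1 (z = 3 - 4 = -1)
(R(z)*q)*(-54) = (-4/(-1)*0)*(-54) = (-4*(-1)*0)*(-54) = (4*0)*(-54) = 0*(-54) = 0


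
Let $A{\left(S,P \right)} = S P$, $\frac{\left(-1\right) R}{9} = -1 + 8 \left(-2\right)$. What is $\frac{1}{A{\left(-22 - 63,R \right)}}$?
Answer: $- \frac{1}{13005} \approx -7.6893 \cdot 10^{-5}$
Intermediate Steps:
$R = 153$ ($R = - 9 \left(-1 + 8 \left(-2\right)\right) = - 9 \left(-1 - 16\right) = \left(-9\right) \left(-17\right) = 153$)
$A{\left(S,P \right)} = P S$
$\frac{1}{A{\left(-22 - 63,R \right)}} = \frac{1}{153 \left(-22 - 63\right)} = \frac{1}{153 \left(-85\right)} = \frac{1}{-13005} = - \frac{1}{13005}$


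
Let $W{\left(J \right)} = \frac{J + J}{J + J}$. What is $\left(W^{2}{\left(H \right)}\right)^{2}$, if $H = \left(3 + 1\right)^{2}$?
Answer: $1$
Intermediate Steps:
$H = 16$ ($H = 4^{2} = 16$)
$W{\left(J \right)} = 1$ ($W{\left(J \right)} = \frac{2 J}{2 J} = 2 J \frac{1}{2 J} = 1$)
$\left(W^{2}{\left(H \right)}\right)^{2} = \left(1^{2}\right)^{2} = 1^{2} = 1$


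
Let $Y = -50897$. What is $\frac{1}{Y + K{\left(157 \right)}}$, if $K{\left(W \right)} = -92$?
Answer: $- \frac{1}{50989} \approx -1.9612 \cdot 10^{-5}$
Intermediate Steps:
$\frac{1}{Y + K{\left(157 \right)}} = \frac{1}{-50897 - 92} = \frac{1}{-50989} = - \frac{1}{50989}$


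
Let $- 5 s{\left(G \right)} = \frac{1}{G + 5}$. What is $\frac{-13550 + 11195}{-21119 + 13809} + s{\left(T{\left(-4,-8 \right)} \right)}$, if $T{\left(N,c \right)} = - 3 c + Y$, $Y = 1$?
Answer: $\frac{17297}{54825} \approx 0.31549$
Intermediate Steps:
$T{\left(N,c \right)} = 1 - 3 c$ ($T{\left(N,c \right)} = - 3 c + 1 = 1 - 3 c$)
$s{\left(G \right)} = - \frac{1}{5 \left(5 + G\right)}$ ($s{\left(G \right)} = - \frac{1}{5 \left(G + 5\right)} = - \frac{1}{5 \left(5 + G\right)}$)
$\frac{-13550 + 11195}{-21119 + 13809} + s{\left(T{\left(-4,-8 \right)} \right)} = \frac{-13550 + 11195}{-21119 + 13809} - \frac{1}{25 + 5 \left(1 - -24\right)} = - \frac{2355}{-7310} - \frac{1}{25 + 5 \left(1 + 24\right)} = \left(-2355\right) \left(- \frac{1}{7310}\right) - \frac{1}{25 + 5 \cdot 25} = \frac{471}{1462} - \frac{1}{25 + 125} = \frac{471}{1462} - \frac{1}{150} = \frac{17297}{54825}$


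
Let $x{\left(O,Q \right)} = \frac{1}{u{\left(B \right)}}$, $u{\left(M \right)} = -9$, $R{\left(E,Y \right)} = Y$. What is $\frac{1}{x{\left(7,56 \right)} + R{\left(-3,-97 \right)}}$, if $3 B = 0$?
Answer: $- \frac{9}{874} \approx -0.010297$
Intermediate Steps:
$B = 0$ ($B = \frac{1}{3} \cdot 0 = 0$)
$x{\left(O,Q \right)} = - \frac{1}{9}$ ($x{\left(O,Q \right)} = \frac{1}{-9} = - \frac{1}{9}$)
$\frac{1}{x{\left(7,56 \right)} + R{\left(-3,-97 \right)}} = \frac{1}{- \frac{1}{9} - 97} = \frac{1}{- \frac{874}{9}} = - \frac{9}{874}$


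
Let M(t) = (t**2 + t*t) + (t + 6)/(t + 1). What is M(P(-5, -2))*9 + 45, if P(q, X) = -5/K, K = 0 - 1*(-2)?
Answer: 273/2 ≈ 136.50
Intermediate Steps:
K = 2 (K = 0 + 2 = 2)
P(q, X) = -5/2
M(t) = 2*t**2 + (6 + t)/(1 + t) (M(t) = (t**2 + t**2) + (6 + t)/(1 + t) = 2*t**2 + (6 + t)/(1 + t))
M(P(-5, -2))*9 + 45 = ((6 - 5/2 + 2*(-5/2)**2 + 2*(-5/2)**3)/(1 - 5/2))*9 + 45 = ((6 - 5/2 + 2*(25/4) + 2*(-125/8))/(-3/2))*9 + 45 = -2*(6 - 5/2 + 25/2 - 125/4)/3*9 + 45 = -2/3*(-61/4)*9 + 45 = (61/6)*9 + 45 = 183/2 + 45 = 273/2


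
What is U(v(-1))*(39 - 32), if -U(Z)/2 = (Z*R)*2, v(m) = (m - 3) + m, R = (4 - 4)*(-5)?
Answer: 0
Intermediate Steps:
R = 0 (R = 0*(-5) = 0)
v(m) = -3 + 2*m (v(m) = (-3 + m) + m = -3 + 2*m)
U(Z) = 0 (U(Z) = -2*Z*0*2 = -0*2 = -2*0 = 0)
U(v(-1))*(39 - 32) = 0*(39 - 32) = 0*7 = 0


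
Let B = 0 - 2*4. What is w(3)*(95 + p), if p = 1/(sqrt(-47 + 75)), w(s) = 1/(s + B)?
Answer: -19 - sqrt(7)/70 ≈ -19.038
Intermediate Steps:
B = -8 (B = 0 - 8 = -8)
w(s) = 1/(-8 + s) (w(s) = 1/(s - 8) = 1/(-8 + s))
p = sqrt(7)/14 (p = 1/(sqrt(28)) = 1/(2*sqrt(7)) = sqrt(7)/14 ≈ 0.18898)
w(3)*(95 + p) = (95 + sqrt(7)/14)/(-8 + 3) = (95 + sqrt(7)/14)/(-5) = -(95 + sqrt(7)/14)/5 = -19 - sqrt(7)/70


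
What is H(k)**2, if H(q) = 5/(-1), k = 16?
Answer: 25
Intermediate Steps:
H(q) = -5 (H(q) = 5*(-1) = -5)
H(k)**2 = (-5)**2 = 25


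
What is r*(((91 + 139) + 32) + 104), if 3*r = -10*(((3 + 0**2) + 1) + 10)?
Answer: -17080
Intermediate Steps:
r = -140/3 (r = (-10*(((3 + 0**2) + 1) + 10))/3 = (-10*(((3 + 0) + 1) + 10))/3 = (-10*((3 + 1) + 10))/3 = (-10*(4 + 10))/3 = (-10*14)/3 = (1/3)*(-140) = -140/3 ≈ -46.667)
r*(((91 + 139) + 32) + 104) = -140*(((91 + 139) + 32) + 104)/3 = -140*((230 + 32) + 104)/3 = -140*(262 + 104)/3 = -140/3*366 = -17080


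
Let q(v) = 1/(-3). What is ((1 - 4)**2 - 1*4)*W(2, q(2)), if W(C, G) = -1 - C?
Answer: -15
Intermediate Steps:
q(v) = -1/3
((1 - 4)**2 - 1*4)*W(2, q(2)) = ((1 - 4)**2 - 1*4)*(-1 - 1*2) = ((-3)**2 - 4)*(-1 - 2) = (9 - 4)*(-3) = 5*(-3) = -15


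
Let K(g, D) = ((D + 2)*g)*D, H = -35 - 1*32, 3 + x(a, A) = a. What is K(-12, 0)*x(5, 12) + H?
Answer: -67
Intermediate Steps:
x(a, A) = -3 + a
H = -67 (H = -35 - 32 = -67)
K(g, D) = D*g*(2 + D) (K(g, D) = ((2 + D)*g)*D = (g*(2 + D))*D = D*g*(2 + D))
K(-12, 0)*x(5, 12) + H = (0*(-12)*(2 + 0))*(-3 + 5) - 67 = (0*(-12)*2)*2 - 67 = 0*2 - 67 = 0 - 67 = -67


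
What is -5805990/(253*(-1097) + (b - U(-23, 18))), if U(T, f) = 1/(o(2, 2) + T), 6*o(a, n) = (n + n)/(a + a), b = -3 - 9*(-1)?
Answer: 795420630/38022289 ≈ 20.920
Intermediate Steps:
b = 6 (b = -3 + 9 = 6)
o(a, n) = n/(6*a) (o(a, n) = ((n + n)/(a + a))/6 = ((2*n)/((2*a)))/6 = ((2*n)*(1/(2*a)))/6 = (n/a)/6 = n/(6*a))
U(T, f) = 1/(⅙ + T) (U(T, f) = 1/((⅙)*2/2 + T) = 1/((⅙)*2*(½) + T) = 1/(⅙ + T))
-5805990/(253*(-1097) + (b - U(-23, 18))) = -5805990/(253*(-1097) + (6 - 6/(1 + 6*(-23)))) = -5805990/(-277541 + (6 - 6/(1 - 138))) = -5805990/(-277541 + (6 - 6/(-137))) = -5805990/(-277541 + (6 - 6*(-1)/137)) = -5805990/(-277541 + (6 - 1*(-6/137))) = -5805990/(-277541 + (6 + 6/137)) = -5805990/(-277541 + 828/137) = -5805990/(-38022289/137) = -5805990*(-137/38022289) = 795420630/38022289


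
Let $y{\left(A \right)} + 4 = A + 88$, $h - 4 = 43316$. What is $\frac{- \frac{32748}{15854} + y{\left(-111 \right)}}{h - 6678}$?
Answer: $- \frac{76801}{96820378} \approx -0.00079323$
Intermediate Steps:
$h = 43320$ ($h = 4 + 43316 = 43320$)
$y{\left(A \right)} = 84 + A$ ($y{\left(A \right)} = -4 + \left(A + 88\right) = -4 + \left(88 + A\right) = 84 + A$)
$\frac{- \frac{32748}{15854} + y{\left(-111 \right)}}{h - 6678} = \frac{- \frac{32748}{15854} + \left(84 - 111\right)}{43320 - 6678} = \frac{\left(-32748\right) \frac{1}{15854} - 27}{36642} = \left(- \frac{16374}{7927} - 27\right) \frac{1}{36642} = \left(- \frac{230403}{7927}\right) \frac{1}{36642} = - \frac{76801}{96820378}$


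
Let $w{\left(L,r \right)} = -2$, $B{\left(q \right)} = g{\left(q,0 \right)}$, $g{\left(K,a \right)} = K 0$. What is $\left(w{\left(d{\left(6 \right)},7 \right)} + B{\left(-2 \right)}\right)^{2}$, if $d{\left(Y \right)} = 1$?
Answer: $4$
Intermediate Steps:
$g{\left(K,a \right)} = 0$
$B{\left(q \right)} = 0$
$\left(w{\left(d{\left(6 \right)},7 \right)} + B{\left(-2 \right)}\right)^{2} = \left(-2 + 0\right)^{2} = \left(-2\right)^{2} = 4$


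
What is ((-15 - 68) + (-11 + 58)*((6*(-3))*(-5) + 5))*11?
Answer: 48202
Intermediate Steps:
((-15 - 68) + (-11 + 58)*((6*(-3))*(-5) + 5))*11 = (-83 + 47*(-18*(-5) + 5))*11 = (-83 + 47*(90 + 5))*11 = (-83 + 47*95)*11 = (-83 + 4465)*11 = 4382*11 = 48202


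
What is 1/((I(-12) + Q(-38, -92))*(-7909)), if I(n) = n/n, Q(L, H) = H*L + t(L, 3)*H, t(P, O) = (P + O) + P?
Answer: -1/80774617 ≈ -1.2380e-8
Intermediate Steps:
t(P, O) = O + 2*P (t(P, O) = (O + P) + P = O + 2*P)
Q(L, H) = H*L + H*(3 + 2*L) (Q(L, H) = H*L + (3 + 2*L)*H = H*L + H*(3 + 2*L))
I(n) = 1
1/((I(-12) + Q(-38, -92))*(-7909)) = 1/((1 + 3*(-92)*(1 - 38))*(-7909)) = -1/7909/(1 + 3*(-92)*(-37)) = -1/7909/(1 + 10212) = -1/7909/10213 = (1/10213)*(-1/7909) = -1/80774617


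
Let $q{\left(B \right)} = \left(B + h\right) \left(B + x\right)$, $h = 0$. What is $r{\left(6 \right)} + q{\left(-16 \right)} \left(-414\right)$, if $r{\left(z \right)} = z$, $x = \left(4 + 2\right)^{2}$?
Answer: $132486$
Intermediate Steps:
$x = 36$ ($x = 6^{2} = 36$)
$q{\left(B \right)} = B \left(36 + B\right)$ ($q{\left(B \right)} = \left(B + 0\right) \left(B + 36\right) = B \left(36 + B\right)$)
$r{\left(6 \right)} + q{\left(-16 \right)} \left(-414\right) = 6 + - 16 \left(36 - 16\right) \left(-414\right) = 6 + \left(-16\right) 20 \left(-414\right) = 6 - -132480 = 6 + 132480 = 132486$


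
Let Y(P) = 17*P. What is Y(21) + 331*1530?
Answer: 506787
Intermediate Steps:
Y(21) + 331*1530 = 17*21 + 331*1530 = 357 + 506430 = 506787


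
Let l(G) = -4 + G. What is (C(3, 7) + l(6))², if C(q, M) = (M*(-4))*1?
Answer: 676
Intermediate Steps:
C(q, M) = -4*M (C(q, M) = -4*M*1 = -4*M)
(C(3, 7) + l(6))² = (-4*7 + (-4 + 6))² = (-28 + 2)² = (-26)² = 676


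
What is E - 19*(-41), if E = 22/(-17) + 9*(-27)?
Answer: 9090/17 ≈ 534.71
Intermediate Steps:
E = -4153/17 (E = 22*(-1/17) - 243 = -22/17 - 243 = -4153/17 ≈ -244.29)
E - 19*(-41) = -4153/17 - 19*(-41) = -4153/17 - 1*(-779) = -4153/17 + 779 = 9090/17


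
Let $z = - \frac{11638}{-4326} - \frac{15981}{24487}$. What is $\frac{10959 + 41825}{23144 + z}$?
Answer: $\frac{1397862335352}{612969350407} \approx 2.2805$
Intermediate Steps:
$z = \frac{107922950}{52965381}$ ($z = \left(-11638\right) \left(- \frac{1}{4326}\right) - \frac{15981}{24487} = \frac{5819}{2163} - \frac{15981}{24487} = \frac{107922950}{52965381} \approx 2.0376$)
$\frac{10959 + 41825}{23144 + z} = \frac{10959 + 41825}{23144 + \frac{107922950}{52965381}} = \frac{52784}{\frac{1225938700814}{52965381}} = 52784 \cdot \frac{52965381}{1225938700814} = \frac{1397862335352}{612969350407}$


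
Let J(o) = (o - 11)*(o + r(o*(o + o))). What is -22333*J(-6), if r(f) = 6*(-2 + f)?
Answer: 157179654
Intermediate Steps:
r(f) = -12 + 6*f
J(o) = (-11 + o)*(-12 + o + 12*o**2) (J(o) = (o - 11)*(o + (-12 + 6*(o*(o + o)))) = (-11 + o)*(o + (-12 + 6*(o*(2*o)))) = (-11 + o)*(o + (-12 + 6*(2*o**2))) = (-11 + o)*(o + (-12 + 12*o**2)) = (-11 + o)*(-12 + o + 12*o**2))
-22333*J(-6) = -22333*(132 - 131*(-6)**2 - 23*(-6) + 12*(-6)**3) = -22333*(132 - 131*36 + 138 + 12*(-216)) = -22333*(132 - 4716 + 138 - 2592) = -22333*(-7038) = 157179654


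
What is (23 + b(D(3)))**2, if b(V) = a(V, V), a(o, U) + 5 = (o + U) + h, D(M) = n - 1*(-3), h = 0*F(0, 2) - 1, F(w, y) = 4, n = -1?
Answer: 441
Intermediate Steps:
h = -1 (h = 0*4 - 1 = 0 - 1 = -1)
D(M) = 2 (D(M) = -1 - 1*(-3) = -1 + 3 = 2)
a(o, U) = -6 + U + o (a(o, U) = -5 + ((o + U) - 1) = -5 + ((U + o) - 1) = -5 + (-1 + U + o) = -6 + U + o)
b(V) = -6 + 2*V (b(V) = -6 + V + V = -6 + 2*V)
(23 + b(D(3)))**2 = (23 + (-6 + 2*2))**2 = (23 + (-6 + 4))**2 = (23 - 2)**2 = 21**2 = 441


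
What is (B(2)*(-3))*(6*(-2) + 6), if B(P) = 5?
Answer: 90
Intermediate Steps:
(B(2)*(-3))*(6*(-2) + 6) = (5*(-3))*(6*(-2) + 6) = -15*(-12 + 6) = -15*(-6) = 90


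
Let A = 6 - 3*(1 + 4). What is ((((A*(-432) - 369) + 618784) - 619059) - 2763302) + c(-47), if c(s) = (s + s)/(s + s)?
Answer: -2760057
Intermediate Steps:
A = -9 (A = 6 - 3*5 = 6 - 15 = -9)
c(s) = 1 (c(s) = (2*s)/((2*s)) = (2*s)*(1/(2*s)) = 1)
((((A*(-432) - 369) + 618784) - 619059) - 2763302) + c(-47) = ((((-9*(-432) - 369) + 618784) - 619059) - 2763302) + 1 = ((((3888 - 369) + 618784) - 619059) - 2763302) + 1 = (((3519 + 618784) - 619059) - 2763302) + 1 = ((622303 - 619059) - 2763302) + 1 = (3244 - 2763302) + 1 = -2760058 + 1 = -2760057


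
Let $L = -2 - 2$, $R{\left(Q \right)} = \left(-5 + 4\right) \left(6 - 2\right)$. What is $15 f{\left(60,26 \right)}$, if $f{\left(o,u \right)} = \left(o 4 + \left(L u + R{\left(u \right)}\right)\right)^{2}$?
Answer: $261360$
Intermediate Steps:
$R{\left(Q \right)} = -4$ ($R{\left(Q \right)} = \left(-1\right) 4 = -4$)
$L = -4$ ($L = -2 - 2 = -4$)
$f{\left(o,u \right)} = \left(-4 - 4 u + 4 o\right)^{2}$ ($f{\left(o,u \right)} = \left(o 4 - \left(4 + 4 u\right)\right)^{2} = \left(4 o - \left(4 + 4 u\right)\right)^{2} = \left(-4 - 4 u + 4 o\right)^{2}$)
$15 f{\left(60,26 \right)} = 15 \cdot 16 \left(1 + 26 - 60\right)^{2} = 15 \cdot 16 \left(-33\right)^{2} = 15 \cdot 16 \cdot 1089 = 15 \cdot 17424 = 261360$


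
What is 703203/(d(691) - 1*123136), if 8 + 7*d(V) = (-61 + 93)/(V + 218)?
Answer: -4474480689/783521608 ≈ -5.7107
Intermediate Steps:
d(V) = -8/7 + 32/(7*(218 + V)) (d(V) = -8/7 + ((-61 + 93)/(V + 218))/7 = -8/7 + (32/(218 + V))/7 = -8/7 + 32/(7*(218 + V)))
703203/(d(691) - 1*123136) = 703203/(8*(-214 - 1*691)/(7*(218 + 691)) - 1*123136) = 703203/((8/7)*(-214 - 691)/909 - 123136) = 703203/((8/7)*(1/909)*(-905) - 123136) = 703203/(-7240/6363 - 123136) = 703203/(-783521608/6363) = 703203*(-6363/783521608) = -4474480689/783521608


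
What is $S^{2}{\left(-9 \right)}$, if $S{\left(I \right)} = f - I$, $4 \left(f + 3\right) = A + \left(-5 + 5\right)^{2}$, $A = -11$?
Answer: $\frac{169}{16} \approx 10.563$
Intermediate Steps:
$f = - \frac{23}{4}$ ($f = -3 + \frac{-11 + \left(-5 + 5\right)^{2}}{4} = -3 + \frac{-11 + 0^{2}}{4} = -3 + \frac{-11 + 0}{4} = -3 + \frac{1}{4} \left(-11\right) = -3 - \frac{11}{4} = - \frac{23}{4} \approx -5.75$)
$S{\left(I \right)} = - \frac{23}{4} - I$
$S^{2}{\left(-9 \right)} = \left(- \frac{23}{4} - -9\right)^{2} = \left(- \frac{23}{4} + 9\right)^{2} = \left(\frac{13}{4}\right)^{2} = \frac{169}{16}$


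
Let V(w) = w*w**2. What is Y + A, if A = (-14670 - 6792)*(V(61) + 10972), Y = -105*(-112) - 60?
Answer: -5106935586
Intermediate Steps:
V(w) = w**3
Y = 11700 (Y = 11760 - 60 = 11700)
A = -5106947286 (A = (-14670 - 6792)*(61**3 + 10972) = -21462*(226981 + 10972) = -21462*237953 = -5106947286)
Y + A = 11700 - 5106947286 = -5106935586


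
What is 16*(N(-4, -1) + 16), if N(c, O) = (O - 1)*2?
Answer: 192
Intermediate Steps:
N(c, O) = -2 + 2*O (N(c, O) = (-1 + O)*2 = -2 + 2*O)
16*(N(-4, -1) + 16) = 16*((-2 + 2*(-1)) + 16) = 16*((-2 - 2) + 16) = 16*(-4 + 16) = 16*12 = 192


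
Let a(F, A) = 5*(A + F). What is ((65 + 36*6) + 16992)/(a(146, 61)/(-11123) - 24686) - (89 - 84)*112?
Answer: -153958838859/274583413 ≈ -560.70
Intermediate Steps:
a(F, A) = 5*A + 5*F
((65 + 36*6) + 16992)/(a(146, 61)/(-11123) - 24686) - (89 - 84)*112 = ((65 + 36*6) + 16992)/((5*61 + 5*146)/(-11123) - 24686) - (89 - 84)*112 = ((65 + 216) + 16992)/((305 + 730)*(-1/11123) - 24686) - 5*112 = (281 + 16992)/(1035*(-1/11123) - 24686) - 1*560 = 17273/(-1035/11123 - 24686) - 560 = 17273/(-274583413/11123) - 560 = 17273*(-11123/274583413) - 560 = -192127579/274583413 - 560 = -153958838859/274583413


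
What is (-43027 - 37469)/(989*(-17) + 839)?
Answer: 40248/7987 ≈ 5.0392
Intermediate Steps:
(-43027 - 37469)/(989*(-17) + 839) = -80496/(-16813 + 839) = -80496/(-15974) = -80496*(-1/15974) = 40248/7987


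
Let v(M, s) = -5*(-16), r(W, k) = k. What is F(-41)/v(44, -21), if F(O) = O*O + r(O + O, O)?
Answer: 41/2 ≈ 20.500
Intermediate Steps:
v(M, s) = 80
F(O) = O + O² (F(O) = O*O + O = O² + O = O + O²)
F(-41)/v(44, -21) = -41*(1 - 41)/80 = -41*(-40)*(1/80) = 1640*(1/80) = 41/2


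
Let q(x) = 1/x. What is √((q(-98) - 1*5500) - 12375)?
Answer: 3*I*√389278/14 ≈ 133.7*I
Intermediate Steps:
√((q(-98) - 1*5500) - 12375) = √((1/(-98) - 1*5500) - 12375) = √((-1/98 - 5500) - 12375) = √(-539001/98 - 12375) = √(-1751751/98) = 3*I*√389278/14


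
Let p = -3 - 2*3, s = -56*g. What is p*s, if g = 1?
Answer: 504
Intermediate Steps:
s = -56 (s = -56*1 = -56)
p = -9 (p = -3 - 6 = -9)
p*s = -9*(-56) = 504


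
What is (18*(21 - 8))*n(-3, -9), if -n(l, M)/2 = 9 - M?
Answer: -8424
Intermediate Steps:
n(l, M) = -18 + 2*M (n(l, M) = -2*(9 - M) = -18 + 2*M)
(18*(21 - 8))*n(-3, -9) = (18*(21 - 8))*(-18 + 2*(-9)) = (18*13)*(-18 - 18) = 234*(-36) = -8424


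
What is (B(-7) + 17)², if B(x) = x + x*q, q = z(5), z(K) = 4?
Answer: 324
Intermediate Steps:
q = 4
B(x) = 5*x (B(x) = x + x*4 = x + 4*x = 5*x)
(B(-7) + 17)² = (5*(-7) + 17)² = (-35 + 17)² = (-18)² = 324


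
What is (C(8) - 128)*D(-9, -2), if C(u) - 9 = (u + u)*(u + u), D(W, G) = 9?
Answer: 1233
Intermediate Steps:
C(u) = 9 + 4*u² (C(u) = 9 + (u + u)*(u + u) = 9 + (2*u)*(2*u) = 9 + 4*u²)
(C(8) - 128)*D(-9, -2) = ((9 + 4*8²) - 128)*9 = ((9 + 4*64) - 128)*9 = ((9 + 256) - 128)*9 = (265 - 128)*9 = 137*9 = 1233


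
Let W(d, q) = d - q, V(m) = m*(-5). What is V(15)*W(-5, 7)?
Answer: 900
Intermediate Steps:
V(m) = -5*m
V(15)*W(-5, 7) = (-5*15)*(-5 - 1*7) = -75*(-5 - 7) = -75*(-12) = 900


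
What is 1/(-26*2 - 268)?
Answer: -1/320 ≈ -0.0031250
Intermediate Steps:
1/(-26*2 - 268) = 1/(-52 - 268) = 1/(-320) = -1/320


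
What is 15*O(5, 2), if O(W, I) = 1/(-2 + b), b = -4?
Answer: -5/2 ≈ -2.5000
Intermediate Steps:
O(W, I) = -⅙ (O(W, I) = 1/(-2 - 4) = 1/(-6) = -⅙)
15*O(5, 2) = 15*(-⅙) = -5/2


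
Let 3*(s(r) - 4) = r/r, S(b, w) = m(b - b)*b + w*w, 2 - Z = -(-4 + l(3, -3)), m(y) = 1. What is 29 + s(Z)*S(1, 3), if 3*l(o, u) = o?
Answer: 217/3 ≈ 72.333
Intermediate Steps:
l(o, u) = o/3
Z = -1 (Z = 2 - (-1)*(-4 + (⅓)*3) = 2 - (-1)*(-4 + 1) = 2 - (-1)*(-3) = 2 - 1*3 = 2 - 3 = -1)
S(b, w) = b + w² (S(b, w) = 1*b + w*w = b + w²)
s(r) = 13/3 (s(r) = 4 + (r/r)/3 = 4 + (⅓)*1 = 4 + ⅓ = 13/3)
29 + s(Z)*S(1, 3) = 29 + 13*(1 + 3²)/3 = 29 + 13*(1 + 9)/3 = 29 + (13/3)*10 = 29 + 130/3 = 217/3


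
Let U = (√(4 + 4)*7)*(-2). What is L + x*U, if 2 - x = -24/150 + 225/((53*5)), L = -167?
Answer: -167 - 48636*√2/1325 ≈ -218.91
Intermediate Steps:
x = 1737/1325 (x = 2 - (-24/150 + 225/((53*5))) = 2 - (-24*1/150 + 225/265) = 2 - (-4/25 + 225*(1/265)) = 2 - (-4/25 + 45/53) = 2 - 1*913/1325 = 2 - 913/1325 = 1737/1325 ≈ 1.3109)
U = -28*√2 (U = (√8*7)*(-2) = ((2*√2)*7)*(-2) = (14*√2)*(-2) = -28*√2 ≈ -39.598)
L + x*U = -167 + 1737*(-28*√2)/1325 = -167 - 48636*√2/1325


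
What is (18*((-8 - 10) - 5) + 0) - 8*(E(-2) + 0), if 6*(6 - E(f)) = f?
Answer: -1394/3 ≈ -464.67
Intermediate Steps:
E(f) = 6 - f/6
(18*((-8 - 10) - 5) + 0) - 8*(E(-2) + 0) = (18*((-8 - 10) - 5) + 0) - 8*((6 - 1/6*(-2)) + 0) = (18*(-18 - 5) + 0) - 8*((6 + 1/3) + 0) = (18*(-23) + 0) - 8*(19/3 + 0) = (-414 + 0) - 8*19/3 = -414 - 1*152/3 = -414 - 152/3 = -1394/3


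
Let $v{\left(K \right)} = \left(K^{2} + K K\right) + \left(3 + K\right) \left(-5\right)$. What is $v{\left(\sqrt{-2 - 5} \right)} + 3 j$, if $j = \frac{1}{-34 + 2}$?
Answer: $- \frac{931}{32} - 5 i \sqrt{7} \approx -29.094 - 13.229 i$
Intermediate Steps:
$v{\left(K \right)} = -15 - 5 K + 2 K^{2}$ ($v{\left(K \right)} = \left(K^{2} + K^{2}\right) - \left(15 + 5 K\right) = 2 K^{2} - \left(15 + 5 K\right) = -15 - 5 K + 2 K^{2}$)
$j = - \frac{1}{32}$ ($j = \frac{1}{-32} = - \frac{1}{32} \approx -0.03125$)
$v{\left(\sqrt{-2 - 5} \right)} + 3 j = \left(-15 - 5 \sqrt{-2 - 5} + 2 \left(\sqrt{-2 - 5}\right)^{2}\right) + 3 \left(- \frac{1}{32}\right) = \left(-15 - 5 \sqrt{-7} + 2 \left(\sqrt{-7}\right)^{2}\right) - \frac{3}{32} = \left(-15 - 5 i \sqrt{7} + 2 \left(i \sqrt{7}\right)^{2}\right) - \frac{3}{32} = \left(-15 - 5 i \sqrt{7} + 2 \left(-7\right)\right) - \frac{3}{32} = \left(-15 - 5 i \sqrt{7} - 14\right) - \frac{3}{32} = \left(-29 - 5 i \sqrt{7}\right) - \frac{3}{32} = - \frac{931}{32} - 5 i \sqrt{7}$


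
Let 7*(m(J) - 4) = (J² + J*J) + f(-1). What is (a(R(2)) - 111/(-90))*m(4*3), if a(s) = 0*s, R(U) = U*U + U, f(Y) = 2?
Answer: 1961/35 ≈ 56.029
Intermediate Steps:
R(U) = U + U² (R(U) = U² + U = U + U²)
a(s) = 0
m(J) = 30/7 + 2*J²/7 (m(J) = 4 + ((J² + J*J) + 2)/7 = 4 + ((J² + J²) + 2)/7 = 4 + (2*J² + 2)/7 = 4 + (2 + 2*J²)/7 = 4 + (2/7 + 2*J²/7) = 30/7 + 2*J²/7)
(a(R(2)) - 111/(-90))*m(4*3) = (0 - 111/(-90))*(30/7 + 2*(4*3)²/7) = (0 - 111*(-1/90))*(30/7 + (2/7)*12²) = (0 + 37/30)*(30/7 + (2/7)*144) = 37*(30/7 + 288/7)/30 = (37/30)*(318/7) = 1961/35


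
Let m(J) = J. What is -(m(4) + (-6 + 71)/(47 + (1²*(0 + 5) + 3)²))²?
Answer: -259081/12321 ≈ -21.028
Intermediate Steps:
-(m(4) + (-6 + 71)/(47 + (1²*(0 + 5) + 3)²))² = -(4 + (-6 + 71)/(47 + (1²*(0 + 5) + 3)²))² = -(4 + 65/(47 + (1*5 + 3)²))² = -(4 + 65/(47 + (5 + 3)²))² = -(4 + 65/(47 + 8²))² = -(4 + 65/(47 + 64))² = -(4 + 65/111)² = -(509/111)² = -1*259081/12321 = -259081/12321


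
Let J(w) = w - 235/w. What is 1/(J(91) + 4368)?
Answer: 91/405534 ≈ 0.00022440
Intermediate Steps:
1/(J(91) + 4368) = 1/((91 - 235/91) + 4368) = 1/(8046/91 + 4368) = 1/(405534/91) = 91/405534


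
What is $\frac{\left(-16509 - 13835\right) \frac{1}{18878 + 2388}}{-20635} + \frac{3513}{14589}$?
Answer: $\frac{257005180741}{1067000337165} \approx 0.24087$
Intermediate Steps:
$\frac{\left(-16509 - 13835\right) \frac{1}{18878 + 2388}}{-20635} + \frac{3513}{14589} = - \frac{30344}{21266} \left(- \frac{1}{20635}\right) + 3513 \cdot \frac{1}{14589} = \left(-30344\right) \frac{1}{21266} \left(- \frac{1}{20635}\right) + \frac{1171}{4863} = \left(- \frac{15172}{10633}\right) \left(- \frac{1}{20635}\right) + \frac{1171}{4863} = \frac{15172}{219411955} + \frac{1171}{4863} = \frac{257005180741}{1067000337165}$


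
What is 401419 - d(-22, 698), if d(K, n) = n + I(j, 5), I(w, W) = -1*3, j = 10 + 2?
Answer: 400724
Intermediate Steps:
j = 12
I(w, W) = -3
d(K, n) = -3 + n (d(K, n) = n - 3 = -3 + n)
401419 - d(-22, 698) = 401419 - (-3 + 698) = 401419 - 1*695 = 401419 - 695 = 400724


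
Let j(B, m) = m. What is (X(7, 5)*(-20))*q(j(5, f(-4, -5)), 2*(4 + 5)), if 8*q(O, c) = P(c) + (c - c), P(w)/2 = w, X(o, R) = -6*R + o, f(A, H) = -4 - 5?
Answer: 2070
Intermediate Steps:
f(A, H) = -9
X(o, R) = o - 6*R
P(w) = 2*w
q(O, c) = c/4 (q(O, c) = (2*c + (c - c))/8 = (2*c + 0)/8 = (2*c)/8 = c/4)
(X(7, 5)*(-20))*q(j(5, f(-4, -5)), 2*(4 + 5)) = ((7 - 6*5)*(-20))*((2*(4 + 5))/4) = ((7 - 30)*(-20))*((2*9)/4) = (-23*(-20))*((¼)*18) = 460*(9/2) = 2070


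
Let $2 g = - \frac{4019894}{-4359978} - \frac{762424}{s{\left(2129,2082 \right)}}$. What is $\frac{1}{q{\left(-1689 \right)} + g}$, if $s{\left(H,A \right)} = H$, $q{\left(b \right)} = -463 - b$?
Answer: $\frac{9282393162}{9722417260439} \approx 0.00095474$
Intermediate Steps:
$g = - \frac{1657796756173}{9282393162}$ ($g = \frac{- \frac{4019894}{-4359978} - \frac{762424}{2129}}{2} = \frac{\left(-4019894\right) \left(- \frac{1}{4359978}\right) - \frac{762424}{2129}}{2} = \frac{\frac{2009947}{2179989} - \frac{762424}{2129}}{2} = \frac{1}{2} \left(- \frac{1657796756173}{4641196581}\right) = - \frac{1657796756173}{9282393162} \approx -178.6$)
$\frac{1}{q{\left(-1689 \right)} + g} = \frac{1}{\left(-463 - -1689\right) - \frac{1657796756173}{9282393162}} = \frac{1}{\left(-463 + 1689\right) - \frac{1657796756173}{9282393162}} = \frac{1}{1226 - \frac{1657796756173}{9282393162}} = \frac{1}{\frac{9722417260439}{9282393162}} = \frac{9282393162}{9722417260439}$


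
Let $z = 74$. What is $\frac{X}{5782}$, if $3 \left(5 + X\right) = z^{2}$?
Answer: $\frac{5461}{17346} \approx 0.31483$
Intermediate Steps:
$X = \frac{5461}{3}$ ($X = -5 + \frac{74^{2}}{3} = -5 + \frac{1}{3} \cdot 5476 = -5 + \frac{5476}{3} = \frac{5461}{3} \approx 1820.3$)
$\frac{X}{5782} = \frac{5461}{3 \cdot 5782} = \frac{5461}{3} \cdot \frac{1}{5782} = \frac{5461}{17346}$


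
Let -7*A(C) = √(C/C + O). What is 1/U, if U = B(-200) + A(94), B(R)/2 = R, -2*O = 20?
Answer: -19600/7840009 + 21*I/7840009 ≈ -0.0025 + 2.6786e-6*I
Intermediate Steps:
O = -10 (O = -½*20 = -10)
B(R) = 2*R
A(C) = -3*I/7 (A(C) = -√(C/C - 10)/7 = -√(1 - 10)/7 = -3*I/7)
U = -400 - 3*I/7 (U = 2*(-200) - 3*I/7 = -400 - 3*I/7 ≈ -400.0 - 0.42857*I)
1/U = 1/(-400 - 3*I/7) = 49*(-400 + 3*I/7)/7840009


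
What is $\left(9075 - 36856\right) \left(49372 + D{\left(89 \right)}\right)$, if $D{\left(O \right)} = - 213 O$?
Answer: $-844959115$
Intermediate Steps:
$\left(9075 - 36856\right) \left(49372 + D{\left(89 \right)}\right) = \left(9075 - 36856\right) \left(49372 - 18957\right) = - 27781 \left(49372 - 18957\right) = \left(-27781\right) 30415 = -844959115$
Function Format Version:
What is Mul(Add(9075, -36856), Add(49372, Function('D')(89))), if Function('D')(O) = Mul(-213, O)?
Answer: -844959115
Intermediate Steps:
Mul(Add(9075, -36856), Add(49372, Function('D')(89))) = Mul(Add(9075, -36856), Add(49372, Mul(-213, 89))) = Mul(-27781, Add(49372, -18957)) = Mul(-27781, 30415) = -844959115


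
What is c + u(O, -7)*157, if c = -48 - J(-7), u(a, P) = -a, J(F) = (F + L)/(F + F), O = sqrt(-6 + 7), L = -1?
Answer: -1439/7 ≈ -205.57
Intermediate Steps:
O = 1 (O = sqrt(1) = 1)
J(F) = (-1 + F)/(2*F) (J(F) = (F - 1)/(F + F) = (-1 + F)/((2*F)) = (-1 + F)*(1/(2*F)) = (-1 + F)/(2*F))
c = -340/7 (c = -48 - (-1 - 7)/(2*(-7)) = -48 - (-1)*(-8)/(2*7) = -48 - 1*4/7 = -48 - 4/7 = -340/7 ≈ -48.571)
c + u(O, -7)*157 = -340/7 - 1*1*157 = -340/7 - 1*157 = -340/7 - 157 = -1439/7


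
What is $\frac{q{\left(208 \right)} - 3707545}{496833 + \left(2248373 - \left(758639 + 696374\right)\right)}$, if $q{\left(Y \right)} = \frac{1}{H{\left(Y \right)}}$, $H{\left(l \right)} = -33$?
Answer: $- \frac{122348986}{42576369} \approx -2.8736$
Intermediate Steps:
$q{\left(Y \right)} = - \frac{1}{33}$ ($q{\left(Y \right)} = \frac{1}{-33} = - \frac{1}{33}$)
$\frac{q{\left(208 \right)} - 3707545}{496833 + \left(2248373 - \left(758639 + 696374\right)\right)} = \frac{- \frac{1}{33} - 3707545}{496833 + \left(2248373 - \left(758639 + 696374\right)\right)} = - \frac{122348986}{33 \left(496833 + \left(2248373 - 1455013\right)\right)} = - \frac{122348986}{33 \left(496833 + 793360\right)} = - \frac{122348986}{33 \cdot 1290193} = \left(- \frac{122348986}{33}\right) \frac{1}{1290193} = - \frac{122348986}{42576369}$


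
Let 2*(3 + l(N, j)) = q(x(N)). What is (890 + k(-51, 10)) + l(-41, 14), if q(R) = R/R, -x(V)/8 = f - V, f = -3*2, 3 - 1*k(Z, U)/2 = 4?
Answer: 1771/2 ≈ 885.50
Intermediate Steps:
k(Z, U) = -2 (k(Z, U) = 6 - 2*4 = 6 - 8 = -2)
f = -6
x(V) = 48 + 8*V (x(V) = -8*(-6 - V) = 48 + 8*V)
q(R) = 1
l(N, j) = -5/2 (l(N, j) = -3 + (½)*1 = -3 + ½ = -5/2)
(890 + k(-51, 10)) + l(-41, 14) = (890 - 2) - 5/2 = 888 - 5/2 = 1771/2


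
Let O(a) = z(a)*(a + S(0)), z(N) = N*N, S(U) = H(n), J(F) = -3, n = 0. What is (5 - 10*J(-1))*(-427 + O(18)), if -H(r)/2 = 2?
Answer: 143815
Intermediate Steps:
H(r) = -4 (H(r) = -2*2 = -4)
S(U) = -4
z(N) = N²
O(a) = a²*(-4 + a) (O(a) = a²*(a - 4) = a²*(-4 + a))
(5 - 10*J(-1))*(-427 + O(18)) = (5 - 10*(-3))*(-427 + 18²*(-4 + 18)) = (5 + 30)*(-427 + 324*14) = 35*(-427 + 4536) = 35*4109 = 143815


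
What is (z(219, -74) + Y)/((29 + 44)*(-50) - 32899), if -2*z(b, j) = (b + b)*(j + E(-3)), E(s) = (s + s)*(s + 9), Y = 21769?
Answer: -45859/36549 ≈ -1.2547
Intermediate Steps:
E(s) = 2*s*(9 + s) (E(s) = (2*s)*(9 + s) = 2*s*(9 + s))
z(b, j) = -b*(-36 + j) (z(b, j) = -(b + b)*(j + 2*(-3)*(9 - 3))/2 = -2*b*(j + 2*(-3)*6)/2 = -2*b*(j - 36)/2 = -2*b*(-36 + j)/2 = -b*(-36 + j))
(z(219, -74) + Y)/((29 + 44)*(-50) - 32899) = (219*(36 - 1*(-74)) + 21769)/((29 + 44)*(-50) - 32899) = (219*(36 + 74) + 21769)/(73*(-50) - 32899) = (219*110 + 21769)/(-3650 - 32899) = (24090 + 21769)/(-36549) = 45859*(-1/36549) = -45859/36549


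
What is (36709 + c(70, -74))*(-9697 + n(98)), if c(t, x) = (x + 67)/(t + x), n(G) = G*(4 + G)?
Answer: 43906057/4 ≈ 1.0977e+7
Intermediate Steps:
c(t, x) = (67 + x)/(t + x)
(36709 + c(70, -74))*(-9697 + n(98)) = (36709 + (67 - 74)/(70 - 74))*(-9697 + 98*(4 + 98)) = (36709 - 7/(-4))*(-9697 + 98*102) = (36709 - ¼*(-7))*(-9697 + 9996) = (36709 + 7/4)*299 = (146843/4)*299 = 43906057/4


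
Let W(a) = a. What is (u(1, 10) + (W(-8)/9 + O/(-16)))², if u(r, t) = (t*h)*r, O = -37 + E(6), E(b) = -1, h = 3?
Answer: 5139289/5184 ≈ 991.38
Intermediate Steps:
O = -38 (O = -37 - 1 = -38)
u(r, t) = 3*r*t (u(r, t) = (t*3)*r = (3*t)*r = 3*r*t)
(u(1, 10) + (W(-8)/9 + O/(-16)))² = (3*1*10 + (-8/9 - 38/(-16)))² = (30 + (-8*⅑ - 38*(-1/16)))² = (30 + (-8/9 + 19/8))² = (30 + 107/72)² = (2267/72)² = 5139289/5184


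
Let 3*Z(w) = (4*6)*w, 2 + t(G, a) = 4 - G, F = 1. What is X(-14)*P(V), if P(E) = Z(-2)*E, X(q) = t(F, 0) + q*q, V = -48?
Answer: 151296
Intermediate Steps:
t(G, a) = 2 - G (t(G, a) = -2 + (4 - G) = 2 - G)
Z(w) = 8*w (Z(w) = ((4*6)*w)/3 = (24*w)/3 = 8*w)
X(q) = 1 + q**2 (X(q) = (2 - 1*1) + q*q = (2 - 1) + q**2 = 1 + q**2)
P(E) = -16*E (P(E) = (8*(-2))*E = -16*E)
X(-14)*P(V) = (1 + (-14)**2)*(-16*(-48)) = (1 + 196)*768 = 197*768 = 151296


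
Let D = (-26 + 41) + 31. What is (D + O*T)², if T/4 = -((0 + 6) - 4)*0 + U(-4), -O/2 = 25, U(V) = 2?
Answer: 125316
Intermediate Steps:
O = -50 (O = -2*25 = -50)
T = 8 (T = 4*(-((0 + 6) - 4)*0 + 2) = 4*(-(6 - 4)*0 + 2) = 4*(-2*0 + 2) = 4*(-1*0 + 2) = 4*(0 + 2) = 4*2 = 8)
D = 46 (D = 15 + 31 = 46)
(D + O*T)² = (46 - 50*8)² = (46 - 400)² = (-354)² = 125316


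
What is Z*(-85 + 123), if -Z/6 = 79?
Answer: -18012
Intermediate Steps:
Z = -474 (Z = -6*79 = -474)
Z*(-85 + 123) = -474*(-85 + 123) = -474*38 = -18012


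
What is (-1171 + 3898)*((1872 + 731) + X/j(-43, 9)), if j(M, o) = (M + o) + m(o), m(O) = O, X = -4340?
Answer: 37858941/5 ≈ 7.5718e+6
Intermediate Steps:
j(M, o) = M + 2*o (j(M, o) = (M + o) + o = M + 2*o)
(-1171 + 3898)*((1872 + 731) + X/j(-43, 9)) = (-1171 + 3898)*((1872 + 731) - 4340/(-43 + 2*9)) = 2727*(2603 - 4340/(-43 + 18)) = 2727*(2603 - 4340/(-25)) = 2727*(2603 - 4340*(-1/25)) = 2727*(2603 + 868/5) = 2727*(13883/5) = 37858941/5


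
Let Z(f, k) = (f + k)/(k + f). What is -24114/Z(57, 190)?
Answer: -24114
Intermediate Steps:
Z(f, k) = 1 (Z(f, k) = (f + k)/(f + k) = 1)
-24114/Z(57, 190) = -24114/1 = -24114*1 = -24114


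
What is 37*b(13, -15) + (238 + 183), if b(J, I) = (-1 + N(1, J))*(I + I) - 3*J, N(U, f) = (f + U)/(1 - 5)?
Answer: 3973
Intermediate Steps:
N(U, f) = -U/4 - f/4 (N(U, f) = (U + f)/(-4) = (U + f)*(-1/4) = -U/4 - f/4)
b(J, I) = -3*J + 2*I*(-5/4 - J/4) (b(J, I) = (-1 + (-1/4*1 - J/4))*(I + I) - 3*J = (-1 + (-1/4 - J/4))*(2*I) - 3*J = (-5/4 - J/4)*(2*I) - 3*J = 2*I*(-5/4 - J/4) - 3*J = -3*J + 2*I*(-5/4 - J/4))
37*b(13, -15) + (238 + 183) = 37*(-3*13 - 5/2*(-15) - 1/2*(-15)*13) + (238 + 183) = 37*(-39 + 75/2 + 195/2) + 421 = 37*96 + 421 = 3552 + 421 = 3973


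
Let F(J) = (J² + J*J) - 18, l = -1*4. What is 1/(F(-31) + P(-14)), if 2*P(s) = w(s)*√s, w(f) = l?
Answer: 34/64737 + I*√14/1812636 ≈ 0.0005252 + 2.0642e-6*I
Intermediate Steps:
l = -4
w(f) = -4
F(J) = -18 + 2*J² (F(J) = (J² + J²) - 18 = 2*J² - 18 = -18 + 2*J²)
P(s) = -2*√s (P(s) = (-4*√s)/2 = -2*√s)
1/(F(-31) + P(-14)) = 1/((-18 + 2*(-31)²) - 2*I*√14) = 1/((-18 + 2*961) - 2*I*√14) = 1/((-18 + 1922) - 2*I*√14) = 1/(1904 - 2*I*√14)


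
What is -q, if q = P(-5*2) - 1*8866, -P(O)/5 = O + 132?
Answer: 9476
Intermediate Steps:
P(O) = -660 - 5*O (P(O) = -5*(O + 132) = -5*(132 + O) = -660 - 5*O)
q = -9476 (q = (-660 - (-25)*2) - 1*8866 = (-660 - 5*(-10)) - 8866 = (-660 + 50) - 8866 = -610 - 8866 = -9476)
-q = -1*(-9476) = 9476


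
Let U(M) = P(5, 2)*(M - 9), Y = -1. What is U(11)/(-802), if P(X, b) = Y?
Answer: 1/401 ≈ 0.0024938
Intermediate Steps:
P(X, b) = -1
U(M) = 9 - M (U(M) = -(M - 9) = -(-9 + M) = 9 - M)
U(11)/(-802) = (9 - 1*11)/(-802) = (9 - 11)*(-1/802) = -2*(-1/802) = 1/401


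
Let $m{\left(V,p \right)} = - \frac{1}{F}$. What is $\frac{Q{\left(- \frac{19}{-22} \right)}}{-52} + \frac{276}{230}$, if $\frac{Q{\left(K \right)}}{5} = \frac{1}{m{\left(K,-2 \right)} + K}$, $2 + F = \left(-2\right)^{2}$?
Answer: $\frac{973}{1040} \approx 0.93558$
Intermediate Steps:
$F = 2$ ($F = -2 + \left(-2\right)^{2} = -2 + 4 = 2$)
$m{\left(V,p \right)} = - \frac{1}{2}$
$Q{\left(K \right)} = \frac{5}{- \frac{1}{2} + K}$
$\frac{Q{\left(- \frac{19}{-22} \right)}}{-52} + \frac{276}{230} = \frac{10 \frac{1}{-1 + 2 \left(- \frac{19}{-22}\right)}}{-52} + \frac{276}{230} = \frac{10}{-1 + 2 \left(\left(-19\right) \left(- \frac{1}{22}\right)\right)} \left(- \frac{1}{52}\right) + 276 \cdot \frac{1}{230} = \frac{10}{-1 + 2 \cdot \frac{19}{22}} \left(- \frac{1}{52}\right) + \frac{6}{5} = \frac{10}{-1 + \frac{19}{11}} \left(- \frac{1}{52}\right) + \frac{6}{5} = \frac{10}{\frac{8}{11}} \left(- \frac{1}{52}\right) + \frac{6}{5} = 10 \cdot \frac{11}{8} \left(- \frac{1}{52}\right) + \frac{6}{5} = \frac{55}{4} \left(- \frac{1}{52}\right) + \frac{6}{5} = - \frac{55}{208} + \frac{6}{5} = \frac{973}{1040}$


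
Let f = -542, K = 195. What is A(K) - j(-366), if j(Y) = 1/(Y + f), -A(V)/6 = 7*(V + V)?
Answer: -14873039/908 ≈ -16380.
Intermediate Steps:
A(V) = -84*V (A(V) = -42*(V + V) = -42*2*V = -84*V)
j(Y) = 1/(-542 + Y) (j(Y) = 1/(Y - 542) = 1/(-542 + Y))
A(K) - j(-366) = -84*195 - 1/(-542 - 366) = -16380 - 1/(-908) = -16380 - 1*(-1/908) = -16380 + 1/908 = -14873039/908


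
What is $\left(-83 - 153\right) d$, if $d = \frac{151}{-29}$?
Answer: $\frac{35636}{29} \approx 1228.8$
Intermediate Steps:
$d = - \frac{151}{29}$ ($d = 151 \left(- \frac{1}{29}\right) = - \frac{151}{29} \approx -5.2069$)
$\left(-83 - 153\right) d = \left(-83 - 153\right) \left(- \frac{151}{29}\right) = \left(-236\right) \left(- \frac{151}{29}\right) = \frac{35636}{29}$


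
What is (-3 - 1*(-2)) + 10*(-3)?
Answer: -31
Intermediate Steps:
(-3 - 1*(-2)) + 10*(-3) = (-3 + 2) - 30 = -1 - 30 = -31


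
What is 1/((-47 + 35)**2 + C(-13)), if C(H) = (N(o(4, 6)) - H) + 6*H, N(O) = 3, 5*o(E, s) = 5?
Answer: 1/82 ≈ 0.012195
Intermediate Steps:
o(E, s) = 1 (o(E, s) = (1/5)*5 = 1)
C(H) = 3 + 5*H (C(H) = (3 - H) + 6*H = 3 + 5*H)
1/((-47 + 35)**2 + C(-13)) = 1/((-47 + 35)**2 + (3 + 5*(-13))) = 1/((-12)**2 + (3 - 65)) = 1/(144 - 62) = 1/82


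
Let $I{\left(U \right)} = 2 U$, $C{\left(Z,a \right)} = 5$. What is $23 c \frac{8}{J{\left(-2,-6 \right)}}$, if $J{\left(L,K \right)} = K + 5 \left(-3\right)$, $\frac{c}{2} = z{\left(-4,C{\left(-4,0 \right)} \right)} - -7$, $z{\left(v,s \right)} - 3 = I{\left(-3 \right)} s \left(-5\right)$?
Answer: $- \frac{58880}{21} \approx -2803.8$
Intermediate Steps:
$z{\left(v,s \right)} = 3 + 30 s$ ($z{\left(v,s \right)} = 3 + 2 \left(-3\right) s \left(-5\right) = 3 + - 6 s \left(-5\right) = 3 + 30 s$)
$c = 320$ ($c = 2 \left(\left(3 + 30 \cdot 5\right) - -7\right) = 2 \left(\left(3 + 150\right) + 7\right) = 2 \left(153 + 7\right) = 2 \cdot 160 = 320$)
$J{\left(L,K \right)} = -15 + K$ ($J{\left(L,K \right)} = K - 15 = -15 + K$)
$23 c \frac{8}{J{\left(-2,-6 \right)}} = 23 \cdot 320 \frac{8}{-15 - 6} = 7360 \frac{8}{-21} = 7360 \cdot 8 \left(- \frac{1}{21}\right) = 7360 \left(- \frac{8}{21}\right) = - \frac{58880}{21}$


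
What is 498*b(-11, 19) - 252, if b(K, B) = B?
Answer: 9210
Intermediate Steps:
498*b(-11, 19) - 252 = 498*19 - 252 = 9462 - 252 = 9210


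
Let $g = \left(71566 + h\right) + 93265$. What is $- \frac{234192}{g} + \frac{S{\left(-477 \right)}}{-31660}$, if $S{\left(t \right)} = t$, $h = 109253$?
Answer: $- \frac{1820945163}{2169374860} \approx -0.83939$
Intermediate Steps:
$g = 274084$ ($g = \left(71566 + 109253\right) + 93265 = 180819 + 93265 = 274084$)
$- \frac{234192}{g} + \frac{S{\left(-477 \right)}}{-31660} = - \frac{234192}{274084} - \frac{477}{-31660} = \left(-234192\right) \frac{1}{274084} - - \frac{477}{31660} = - \frac{58548}{68521} + \frac{477}{31660} = - \frac{1820945163}{2169374860}$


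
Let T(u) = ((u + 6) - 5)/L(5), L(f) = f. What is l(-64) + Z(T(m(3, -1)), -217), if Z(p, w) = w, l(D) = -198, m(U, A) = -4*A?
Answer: -415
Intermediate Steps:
T(u) = ⅕ + u/5 (T(u) = ((u + 6) - 5)/5 = ((6 + u) - 5)*(⅕) = (1 + u)*(⅕) = ⅕ + u/5)
l(-64) + Z(T(m(3, -1)), -217) = -198 - 217 = -415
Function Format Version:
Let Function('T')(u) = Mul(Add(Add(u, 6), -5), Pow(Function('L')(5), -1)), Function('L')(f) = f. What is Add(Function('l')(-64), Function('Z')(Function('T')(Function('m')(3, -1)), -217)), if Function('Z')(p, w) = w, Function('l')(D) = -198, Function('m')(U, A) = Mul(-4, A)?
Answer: -415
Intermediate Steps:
Function('T')(u) = Add(Rational(1, 5), Mul(Rational(1, 5), u)) (Function('T')(u) = Mul(Add(Add(u, 6), -5), Pow(5, -1)) = Mul(Add(Add(6, u), -5), Rational(1, 5)) = Mul(Add(1, u), Rational(1, 5)) = Add(Rational(1, 5), Mul(Rational(1, 5), u)))
Add(Function('l')(-64), Function('Z')(Function('T')(Function('m')(3, -1)), -217)) = Add(-198, -217) = -415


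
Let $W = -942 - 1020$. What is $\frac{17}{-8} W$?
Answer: $\frac{16677}{4} \approx 4169.3$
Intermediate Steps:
$W = -1962$ ($W = -942 - 1020 = -1962$)
$\frac{17}{-8} W = \frac{17}{-8} \left(-1962\right) = 17 \left(- \frac{1}{8}\right) \left(-1962\right) = \left(- \frac{17}{8}\right) \left(-1962\right) = \frac{16677}{4}$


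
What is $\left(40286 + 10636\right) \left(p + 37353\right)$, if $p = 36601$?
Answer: $3765885588$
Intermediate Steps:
$\left(40286 + 10636\right) \left(p + 37353\right) = \left(40286 + 10636\right) \left(36601 + 37353\right) = 50922 \cdot 73954 = 3765885588$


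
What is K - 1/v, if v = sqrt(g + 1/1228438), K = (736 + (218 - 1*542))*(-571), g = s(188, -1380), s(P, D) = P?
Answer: -235252 - sqrt(31522585128790)/76982115 ≈ -2.3525e+5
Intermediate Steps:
g = 188
K = -235252 (K = (736 + (218 - 542))*(-571) = (736 - 324)*(-571) = 412*(-571) = -235252)
v = 3*sqrt(31522585128790)/1228438 (v = sqrt(188 + 1/1228438) = sqrt(230946345/1228438) = 3*sqrt(31522585128790)/1228438 ≈ 13.711)
K - 1/v = -235252 - 1/(3*sqrt(31522585128790)/1228438) = -235252 - sqrt(31522585128790)/76982115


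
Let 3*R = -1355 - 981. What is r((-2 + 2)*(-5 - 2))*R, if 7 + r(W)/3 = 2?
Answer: 11680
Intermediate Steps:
r(W) = -15 (r(W) = -21 + 3*2 = -21 + 6 = -15)
R = -2336/3 (R = (-1355 - 981)/3 = (1/3)*(-2336) = -2336/3 ≈ -778.67)
r((-2 + 2)*(-5 - 2))*R = -15*(-2336/3) = 11680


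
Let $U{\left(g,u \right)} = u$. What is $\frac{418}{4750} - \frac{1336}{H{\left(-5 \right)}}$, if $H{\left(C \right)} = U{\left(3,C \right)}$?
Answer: $\frac{33411}{125} \approx 267.29$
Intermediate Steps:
$H{\left(C \right)} = C$
$\frac{418}{4750} - \frac{1336}{H{\left(-5 \right)}} = \frac{418}{4750} - \frac{1336}{-5} = 418 \cdot \frac{1}{4750} - - \frac{1336}{5} = \frac{11}{125} + \frac{1336}{5} = \frac{33411}{125}$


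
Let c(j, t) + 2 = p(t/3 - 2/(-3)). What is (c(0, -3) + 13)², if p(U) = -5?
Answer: 36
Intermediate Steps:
c(j, t) = -7 (c(j, t) = -2 - 5 = -7)
(c(0, -3) + 13)² = (-7 + 13)² = 6² = 36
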